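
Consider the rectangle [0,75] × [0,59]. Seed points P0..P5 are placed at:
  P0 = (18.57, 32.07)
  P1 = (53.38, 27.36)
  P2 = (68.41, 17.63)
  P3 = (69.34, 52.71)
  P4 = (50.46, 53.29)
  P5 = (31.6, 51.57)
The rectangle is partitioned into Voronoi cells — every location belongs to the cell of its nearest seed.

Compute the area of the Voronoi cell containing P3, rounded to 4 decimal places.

1. box [0,75]×[0,59]: [(0, 0) (75, 0) (75, 59) (0, 59)]
2. ⊥bis P3·P0 via (43.955,42.39): [(61.1882, 0) (75, 0) (75, 59) (37.2024, 59)]  |A|=1522.4778
3. ⊥bis P3·P1 via (61.36,40.035): [(39.2545, 53.9523) (75, 31.4474) (75, 59) (37.2024, 59)]  |A|=587.8353
4. ⊥bis P3·P2 via (68.875,35.17): [(39.2545, 53.9523) (69.0966, 35.1641) (75, 35.0076) (75, 59) (37.2024, 59)]  |A|=577.3268
5. ⊥bis P3·P4 via (59.9,53): [(59.537, 41.1828) (69.0966, 35.1641) (75, 35.0076) (75, 59) (60.0843, 59)]  |A|=335.3926
6. ⊥bis P3·P5 via (50.47,52.14): [(59.537, 41.1828) (69.0966, 35.1641) (75, 35.0076) (75, 59) (60.0843, 59)]  |A|=335.3926
7. canonical 5-gon: [(59.537, 41.1828) (69.0966, 35.1641) (75, 35.0076) (75, 59) (60.0843, 59)]
8. shoelace: 335.3926

Area of P3's cell: 335.3926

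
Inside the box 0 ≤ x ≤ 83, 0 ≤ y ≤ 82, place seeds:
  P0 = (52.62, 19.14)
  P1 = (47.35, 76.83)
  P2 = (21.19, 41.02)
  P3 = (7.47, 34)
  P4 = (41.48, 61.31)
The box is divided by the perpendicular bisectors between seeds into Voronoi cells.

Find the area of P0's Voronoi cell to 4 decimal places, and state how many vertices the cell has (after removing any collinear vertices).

Area of P0's cell: 2263.6768 (5 vertices)

1. box [0,83]×[0,82]: [(0, 0) (83, 0) (83, 82) (0, 82)]
2. ⊥bis P0·P1 via (49.985,47.985): [(0, 43.4189) (0, 0) (83, 0) (83, 51.0009)]  |A|=3918.4211
3. ⊥bis P0·P2 via (36.905,30.08): [(49.3278, 47.925) (15.9648, 0) (83, 0) (83, 51.0009)]  |A|=2464.9871
4. ⊥bis P0·P3 via (30.045,26.57): [(49.3278, 47.925) (26.0845, 14.5367) (21.3001, 0) (83, 0) (83, 51.0009)]  |A|=2426.2079
5. ⊥bis P0·P4 via (47.05,40.225): [(43.2728, 39.2272) (26.0845, 14.5367) (21.3001, 0) (83, 0) (83, 49.7219)]  |A|=2263.6768
6. canonical 5-gon: [(43.2728, 39.2272) (26.0845, 14.5367) (21.3001, 0) (83, 0) (83, 49.7219)]
7. shoelace: 2263.6768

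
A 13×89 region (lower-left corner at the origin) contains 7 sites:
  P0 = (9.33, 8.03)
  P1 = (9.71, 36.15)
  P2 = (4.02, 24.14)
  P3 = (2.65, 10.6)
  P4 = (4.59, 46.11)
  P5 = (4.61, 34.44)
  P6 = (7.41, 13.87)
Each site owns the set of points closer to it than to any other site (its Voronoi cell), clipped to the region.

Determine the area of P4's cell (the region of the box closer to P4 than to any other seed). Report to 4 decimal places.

Area of P4's cell: 618.9335

1. box [0,13]×[0,89]: [(0, 0) (13, 0) (13, 89) (0, 89)]
2. ⊥bis P4·P0 via (6.96,27.07): [(0, 26.2037) (13, 27.8218) (13, 89) (0, 89)]  |A|=805.8344
3. ⊥bis P4·P1 via (7.15,41.13): [(0, 37.4545) (13, 44.1372) (13, 89) (0, 89)]  |A|=626.6538
4. ⊥bis P4·P2 via (4.305,35.125): [(0, 37.4545) (13, 44.1372) (13, 89) (0, 89)]  |A|=626.6538
5. ⊥bis P4·P3 via (3.62,28.355): [(0, 37.4545) (13, 44.1372) (13, 89) (0, 89)]  |A|=626.6538
6. ⊥bis P4·P5 via (4.6,40.275): [(0, 40.2671) (5.4897, 40.2765) (13, 44.1372) (13, 89) (0, 89)]  |A|=618.9335
7. ⊥bis P4·P6 via (6,29.99): [(0, 40.2671) (5.4897, 40.2765) (13, 44.1372) (13, 89) (0, 89)]  |A|=618.9335
8. canonical 5-gon: [(0, 40.2671) (5.4897, 40.2765) (13, 44.1372) (13, 89) (0, 89)]
9. shoelace: 618.9335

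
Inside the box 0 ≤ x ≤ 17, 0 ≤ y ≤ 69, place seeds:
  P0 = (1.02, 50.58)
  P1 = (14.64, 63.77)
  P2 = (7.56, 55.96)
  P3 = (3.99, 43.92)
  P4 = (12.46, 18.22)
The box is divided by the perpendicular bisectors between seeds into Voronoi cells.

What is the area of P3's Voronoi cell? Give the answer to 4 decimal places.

Area of P3's cell: 284.9975

1. box [0,17]×[0,69]: [(0, 0) (17, 0) (17, 69) (0, 69)]
2. ⊥bis P3·P0 via (2.505,47.25): [(0, 46.1329) (0, 0) (17, 0) (17, 53.714)]  |A|=848.6986
3. ⊥bis P3·P1 via (9.315,53.845): [(12.9366, 51.9019) (0, 46.1329) (0, 0) (17, 0) (17, 49.7218)]  |A|=840.5877
4. ⊥bis P3·P2 via (5.775,49.94): [(7.434, 49.4481) (0, 46.1329) (0, 0) (17, 0) (17, 46.6117)]  |A|=814.7282
5. ⊥bis P3·P4 via (8.225,31.07): [(7.434, 49.4481) (0, 46.1329) (0, 28.3593) (17, 33.962) (17, 46.6117)]  |A|=284.9975
6. canonical 5-gon: [(7.434, 49.4481) (0, 46.1329) (0, 28.3593) (17, 33.962) (17, 46.6117)]
7. shoelace: 284.9975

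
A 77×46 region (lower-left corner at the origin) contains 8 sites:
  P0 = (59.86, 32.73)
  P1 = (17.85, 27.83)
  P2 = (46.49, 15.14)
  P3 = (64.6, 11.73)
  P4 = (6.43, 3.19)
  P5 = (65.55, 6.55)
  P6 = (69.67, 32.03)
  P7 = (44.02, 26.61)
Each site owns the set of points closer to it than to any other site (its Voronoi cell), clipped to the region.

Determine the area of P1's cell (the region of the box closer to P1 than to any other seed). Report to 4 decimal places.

Area of P1's cell: 971.2231

1. box [0,77]×[0,46]: [(0, 0) (77, 0) (77, 46) (0, 46)]
2. ⊥bis P1·P0 via (38.855,30.28): [(0, 0) (42.3868, 0) (37.0214, 46) (0, 46)]  |A|=1826.39
3. ⊥bis P1·P2 via (32.17,21.485): [(0, 0) (22.6503, 0) (38.274, 35.2611) (37.0214, 46) (0, 46)]  |A|=1478.4239
4. ⊥bis P1·P3 via (41.225,19.78): [(0, 0) (22.6503, 0) (38.274, 35.2611) (37.0214, 46) (0, 46)]  |A|=1478.4239
5. ⊥bis P1·P4 via (12.14,15.51): [(0, 21.1366) (26.5611, 8.8262) (38.274, 35.2611) (37.0214, 46) (0, 46)]  |A|=1097.7608
6. ⊥bis P1·P5 via (41.7,17.19): [(0, 21.1366) (26.5611, 8.8262) (38.274, 35.2611) (37.0214, 46) (0, 46)]  |A|=1097.7608
7. ⊥bis P1·P6 via (43.76,29.93): [(0, 21.1366) (26.5611, 8.8262) (38.274, 35.2611) (37.0214, 46) (0, 46)]  |A|=1097.7608
8. ⊥bis P1·P7 via (30.935,27.22): [(0, 21.1366) (26.5611, 8.8262) (30.491, 17.6957) (31.8105, 46) (0, 46)]  |A|=971.2231
9. canonical 5-gon: [(0, 21.1366) (26.5611, 8.8262) (30.491, 17.6957) (31.8105, 46) (0, 46)]
10. shoelace: 971.2231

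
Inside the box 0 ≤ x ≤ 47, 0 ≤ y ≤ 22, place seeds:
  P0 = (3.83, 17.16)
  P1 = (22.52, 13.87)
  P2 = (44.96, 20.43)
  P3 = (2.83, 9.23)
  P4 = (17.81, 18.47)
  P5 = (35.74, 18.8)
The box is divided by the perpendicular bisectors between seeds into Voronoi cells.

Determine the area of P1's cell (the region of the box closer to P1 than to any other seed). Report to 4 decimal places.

1. box [0,47]×[0,22]: [(0, 0) (47, 0) (47, 22) (0, 22)]
2. ⊥bis P1·P0 via (13.175,15.515): [(10.4439, 0) (47, 0) (47, 22) (14.3166, 22)]  |A|=761.6351
3. ⊥bis P1·P2 via (33.74,17.15): [(10.4439, 0) (38.7535, 0) (32.3222, 22) (14.3166, 22)]  |A|=509.468
4. ⊥bis P1·P3 via (12.675,11.55): [(12.5617, 12.0309) (15.3968, 0) (38.7535, 0) (32.3222, 22) (14.3166, 22)]  |A|=479.6742
5. ⊥bis P1·P4 via (20.165,16.17): [(13.2539, 9.0936) (15.3968, 0) (38.7535, 0) (32.3222, 22) (25.8588, 22)]  |A|=399.1621
6. ⊥bis P1·P5 via (29.13,16.335): [(13.2539, 9.0936) (15.3968, 0) (35.2216, 0) (27.0174, 22) (25.8588, 22)]  |A|=301.9587
7. canonical 5-gon: [(13.2539, 9.0936) (15.3968, 0) (35.2216, 0) (27.0174, 22) (25.8588, 22)]
8. shoelace: 301.9587

Area of P1's cell: 301.9587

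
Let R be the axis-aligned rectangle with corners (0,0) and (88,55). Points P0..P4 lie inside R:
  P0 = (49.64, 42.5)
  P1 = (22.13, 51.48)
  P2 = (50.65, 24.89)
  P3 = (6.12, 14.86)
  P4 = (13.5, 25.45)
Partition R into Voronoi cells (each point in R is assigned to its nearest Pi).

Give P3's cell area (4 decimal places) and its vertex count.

1. box [0,88]×[0,55]: [(0, 0) (88, 0) (88, 55) (0, 55)]
2. ⊥bis P3·P0 via (27.88,28.68): [(0, 0) (46.095, 0) (11.1639, 55) (0, 55)]  |A|=1574.6187
3. ⊥bis P3·P1 via (14.125,33.17): [(0, 39.3453) (0, 0) (46.095, 0) (29.2196, 26.5707)]  |A|=1187.2166
4. ⊥bis P3·P2 via (28.385,19.875): [(26.6209, 27.7069) (0, 39.3453) (0, 0) (32.8617, 0)]  |A|=978.952
5. ⊥bis P3·P4 via (9.81,20.155): [(31.7687, 4.8523) (0, 26.9914) (0, 0) (32.8617, 0)]  |A|=508.4693
6. canonical 4-gon: [(31.7687, 4.8523) (0, 26.9914) (0, 0) (32.8617, 0)]
7. shoelace: 508.4693

Area of P3's cell: 508.4693 (4 vertices)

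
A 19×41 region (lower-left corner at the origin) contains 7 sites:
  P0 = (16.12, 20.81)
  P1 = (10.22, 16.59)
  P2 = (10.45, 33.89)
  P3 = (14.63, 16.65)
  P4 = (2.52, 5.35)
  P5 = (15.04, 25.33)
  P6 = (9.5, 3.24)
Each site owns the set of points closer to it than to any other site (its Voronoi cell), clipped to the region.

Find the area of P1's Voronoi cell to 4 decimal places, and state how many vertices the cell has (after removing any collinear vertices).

1. box [0,19]×[0,41]: [(0, 0) (19, 0) (19, 41) (0, 41)]
2. ⊥bis P1·P0 via (13.17,18.7): [(0, 37.113) (0, 0) (19, 0) (19, 10.5491)]  |A|=452.7898
3. ⊥bis P1·P2 via (10.335,25.24): [(8.4745, 25.2647) (0, 25.3774) (0, 0) (19, 0) (19, 10.5491)]  |A|=403.0627
4. ⊥bis P1·P3 via (12.425,16.62): [(12.3817, 19.8021) (8.4745, 25.2647) (0, 25.3774) (0, 0) (12.6511, 0)]  |A|=305.2938
5. ⊥bis P1·P4 via (6.37,10.97): [(12.5596, 6.7298) (12.3817, 19.8021) (8.4745, 25.2647) (0, 25.3774) (0, 15.3338)]  |A|=166.431
6. ⊥bis P1·P5 via (12.63,20.96): [(12.5596, 6.7298) (12.3817, 19.8021) (10.8523, 21.9404) (4.7341, 25.3145) (0, 25.3774) (0, 15.3338)]  |A|=160.2729
7. ⊥bis P1·P6 via (9.86,9.915): [(7.7434, 10.0292) (12.5182, 9.7716) (12.3817, 19.8021) (10.8523, 21.9404) (4.7341, 25.3145) (0, 25.3774) (0, 15.3338)]  |A|=153.0163
8. canonical 7-gon: [(7.7434, 10.0292) (12.5182, 9.7716) (12.3817, 19.8021) (10.8523, 21.9404) (4.7341, 25.3145) (0, 25.3774) (0, 15.3338)]
9. shoelace: 153.0163

Area of P1's cell: 153.0163 (7 vertices)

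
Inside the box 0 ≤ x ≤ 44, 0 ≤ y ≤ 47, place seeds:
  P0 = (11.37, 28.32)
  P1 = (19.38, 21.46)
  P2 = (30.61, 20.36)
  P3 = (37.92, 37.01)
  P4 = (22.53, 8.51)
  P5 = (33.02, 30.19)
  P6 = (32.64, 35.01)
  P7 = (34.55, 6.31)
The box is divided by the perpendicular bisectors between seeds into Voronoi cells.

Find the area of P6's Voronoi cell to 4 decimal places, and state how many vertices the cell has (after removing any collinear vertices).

1. box [0,44]×[0,47]: [(0, 0) (44, 0) (44, 47) (0, 47)]
2. ⊥bis P6·P0 via (22.005,31.665): [(31.9645, 0) (44, 0) (44, 47) (17.1817, 47)]  |A|=913.0635
3. ⊥bis P6·P1 via (26.01,28.235): [(21.7827, 32.3718) (44, 10.63) (44, 47) (17.1817, 47)]  |A|=600.1727
4. ⊥bis P6·P2 via (31.625,27.685): [(21.7827, 32.3718) (25.7385, 28.5007) (44, 25.9702) (44, 47) (17.1817, 47)]  |A|=460.1052
5. ⊥bis P6·P3 via (35.28,36.01): [(21.7827, 32.3718) (25.7385, 28.5007) (38.8106, 26.6893) (31.1171, 47) (17.1817, 47)]  |A|=274.7088
6. ⊥bis P6·P4 via (27.585,21.76): [(21.7827, 32.3718) (25.7385, 28.5007) (38.8106, 26.6893) (31.1171, 47) (17.1817, 47)]  |A|=274.7088
7. ⊥bis P6·P5 via (32.83,32.6): [(21.7827, 32.3718) (22.3906, 31.777) (36.4632, 32.8864) (31.1171, 47) (17.1817, 47)]  |A|=211.4201
8. ⊥bis P6·P7 via (33.595,20.66): [(21.7827, 32.3718) (22.3906, 31.777) (36.4632, 32.8864) (31.1171, 47) (17.1817, 47)]  |A|=211.4201
9. canonical 5-gon: [(21.7827, 32.3718) (22.3906, 31.777) (36.4632, 32.8864) (31.1171, 47) (17.1817, 47)]
10. shoelace: 211.4201

Area of P6's cell: 211.4201 (5 vertices)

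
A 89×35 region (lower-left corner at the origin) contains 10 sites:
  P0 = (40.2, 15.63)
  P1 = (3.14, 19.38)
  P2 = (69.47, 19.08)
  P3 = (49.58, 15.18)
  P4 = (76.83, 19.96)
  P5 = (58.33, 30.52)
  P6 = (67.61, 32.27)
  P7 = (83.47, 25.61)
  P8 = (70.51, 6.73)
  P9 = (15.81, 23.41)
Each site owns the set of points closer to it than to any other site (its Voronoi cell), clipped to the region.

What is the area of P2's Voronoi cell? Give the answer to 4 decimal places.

Area of P2's cell: 163.0912

1. box [0,89]×[0,35]: [(0, 0) (89, 0) (89, 35) (0, 35)]
2. ⊥bis P2·P0 via (54.835,17.355): [(56.8806, 0) (89, 0) (89, 35) (52.7552, 35)]  |A|=1196.3732
3. ⊥bis P2·P1 via (36.305,19.23): [(56.8806, 0) (89, 0) (89, 35) (52.7552, 35)]  |A|=1196.3732
4. ⊥bis P2·P3 via (59.525,17.13): [(62.8838, 0) (89, 0) (89, 35) (56.0211, 35)]  |A|=1034.1642
5. ⊥bis P2·P4 via (73.15,19.52): [(62.8838, 0) (75.4839, 0) (71.2991, 35) (56.0211, 35)]  |A|=487.8675
6. ⊥bis P2·P5 via (63.9,24.8): [(58.9636, 19.9931) (62.8838, 0) (75.4839, 0) (71.6199, 32.3174)]  |A|=354.277
7. ⊥bis P2·P6 via (68.54,25.675): [(64.165, 25.0581) (58.9636, 19.9931) (62.8838, 0) (75.4839, 0) (72.3498, 26.2122)]  |A|=328.8708
8. ⊥bis P2·P7 via (76.47,22.345): [(64.165, 25.0581) (58.9636, 19.9931) (62.8838, 0) (75.4839, 0) (72.3498, 26.2122)]  |A|=328.8708
9. ⊥bis P2·P8 via (69.99,12.905): [(64.165, 25.0581) (58.9636, 19.9931) (60.51, 12.1067) (73.9015, 13.2344) (72.3498, 26.2122)]  |A|=163.0912
10. ⊥bis P2·P9 via (42.64,21.245): [(64.165, 25.0581) (58.9636, 19.9931) (60.51, 12.1067) (73.9015, 13.2344) (72.3498, 26.2122)]  |A|=163.0912
11. canonical 5-gon: [(64.165, 25.0581) (58.9636, 19.9931) (60.51, 12.1067) (73.9015, 13.2344) (72.3498, 26.2122)]
12. shoelace: 163.0912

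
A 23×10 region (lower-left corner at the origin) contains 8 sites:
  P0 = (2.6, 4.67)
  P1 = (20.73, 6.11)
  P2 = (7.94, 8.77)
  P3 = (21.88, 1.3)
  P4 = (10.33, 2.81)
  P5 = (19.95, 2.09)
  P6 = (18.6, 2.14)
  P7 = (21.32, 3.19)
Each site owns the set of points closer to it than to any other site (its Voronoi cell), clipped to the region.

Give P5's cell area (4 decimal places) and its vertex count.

Area of P5's cell: 4.8885 (4 vertices)

1. box [0,23]×[0,10]: [(0, 0) (23, 0) (23, 10) (0, 10)]
2. ⊥bis P5·P0 via (11.275,3.38): [(10.7724, 0) (23, 0) (23, 10) (12.2594, 10)]  |A|=114.841
3. ⊥bis P5·P1 via (20.34,4.1): [(11.6333, 5.7894) (10.7724, 0) (23, 0) (23, 3.5839)]  |A|=55.7635
4. ⊥bis P5·P2 via (13.945,5.43): [(13.9002, 5.3495) (10.9248, 0) (23, 0) (23, 3.5839)]  |A|=48.6044
5. ⊥bis P5·P3 via (20.915,1.695): [(21.7847, 3.8197) (13.9002, 5.3495) (10.9248, 0) (20.2212, 0)]  |A|=41.1195
6. ⊥bis P5·P4 via (15.14,2.45): [(21.7847, 3.8197) (15.3362, 5.0709) (14.9566, 0) (20.2212, 0)]  |A|=26.6418
7. ⊥bis P5·P6 via (19.275,2.115): [(21.7847, 3.8197) (19.3556, 4.291) (19.1967, 0) (20.2212, 0)]  |A|=7.2058
8. ⊥bis P5·P7 via (20.635,2.64): [(21.0767, 2.0899) (19.3536, 4.236) (19.1967, 0) (20.2212, 0)]  |A|=4.8885
9. canonical 4-gon: [(21.0767, 2.0899) (19.3536, 4.236) (19.1967, 0) (20.2212, 0)]
10. shoelace: 4.8885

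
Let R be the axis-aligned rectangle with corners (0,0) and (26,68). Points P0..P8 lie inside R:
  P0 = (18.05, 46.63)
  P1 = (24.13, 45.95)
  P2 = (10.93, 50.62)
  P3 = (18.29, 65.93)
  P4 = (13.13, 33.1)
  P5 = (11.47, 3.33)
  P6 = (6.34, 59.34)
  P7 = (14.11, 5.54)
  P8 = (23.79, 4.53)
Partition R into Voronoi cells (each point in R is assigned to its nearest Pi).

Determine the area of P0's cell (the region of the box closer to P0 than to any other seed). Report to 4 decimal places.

Area of P0's cell: 115.1354

1. box [0,26]×[0,68]: [(0, 0) (26, 0) (26, 68) (0, 68)]
2. ⊥bis P0·P1 via (21.09,46.29): [(0, 0) (15.9128, 0) (23.5181, 68) (0, 68)]  |A|=1340.6513
3. ⊥bis P0·P2 via (14.49,48.625): [(0, 22.7682) (0, 0) (15.9128, 0) (23.0619, 63.9213)]  |A|=771.1226
4. ⊥bis P0·P3 via (18.17,56.28): [(18.7756, 56.2725) (0, 22.7682) (0, 0) (15.9128, 0) (22.2017, 56.2299)]  |A|=757.9286
5. ⊥bis P0·P4 via (15.59,39.865): [(18.7756, 56.2725) (10.5982, 41.6802) (20.1846, 38.1943) (22.2017, 56.2299)]  |A|=115.1354
6. ⊥bis P0·P5 via (14.76,24.98): [(18.7756, 56.2725) (10.5982, 41.6802) (20.1846, 38.1943) (22.2017, 56.2299)]  |A|=115.1354
7. ⊥bis P0·P6 via (12.195,52.985): [(18.7756, 56.2725) (10.5982, 41.6802) (20.1846, 38.1943) (22.2017, 56.2299)]  |A|=115.1354
8. ⊥bis P0·P7 via (16.08,26.085): [(18.7756, 56.2725) (10.5982, 41.6802) (20.1846, 38.1943) (22.2017, 56.2299)]  |A|=115.1354
9. ⊥bis P0·P8 via (20.92,25.58): [(18.7756, 56.2725) (10.5982, 41.6802) (20.1846, 38.1943) (22.2017, 56.2299)]  |A|=115.1354
10. canonical 4-gon: [(18.7756, 56.2725) (10.5982, 41.6802) (20.1846, 38.1943) (22.2017, 56.2299)]
11. shoelace: 115.1354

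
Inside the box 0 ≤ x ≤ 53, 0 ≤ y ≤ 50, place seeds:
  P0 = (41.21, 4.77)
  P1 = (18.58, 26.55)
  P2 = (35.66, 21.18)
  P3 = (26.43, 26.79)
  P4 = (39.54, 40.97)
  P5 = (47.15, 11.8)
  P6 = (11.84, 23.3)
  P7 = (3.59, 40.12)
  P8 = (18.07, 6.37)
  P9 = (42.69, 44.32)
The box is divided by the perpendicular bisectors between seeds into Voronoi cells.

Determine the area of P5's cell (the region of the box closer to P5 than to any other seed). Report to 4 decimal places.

1. box [0,53]×[0,50]: [(0, 0) (53, 0) (53, 50) (0, 50)]
2. ⊥bis P5·P0 via (44.18,8.285): [(0, 45.6149) (53, 0.8325) (53, 50) (0, 50)]  |A|=1419.1429
3. ⊥bis P5·P1 via (32.865,19.175): [(32.3871, 18.2494) (53, 0.8325) (53, 50) (48.7792, 50)]  |A|=573.7477
4. ⊥bis P5·P2 via (41.405,16.49): [(38.5738, 13.0219) (53, 0.8325) (53, 30.6933)]  |A|=215.3881
5. ⊥bis P5·P3 via (36.79,19.295): [(38.5738, 13.0219) (53, 0.8325) (53, 30.6933)]  |A|=215.3881
6. ⊥bis P5·P4 via (43.345,26.385): [(51.1439, 28.4196) (38.5738, 13.0219) (53, 0.8325) (53, 28.9038)]  |A|=213.7274
7. ⊥bis P5·P6 via (29.495,17.55): [(51.1439, 28.4196) (38.5738, 13.0219) (53, 0.8325) (53, 28.9038)]  |A|=213.7274
8. ⊥bis P5·P7 via (25.37,25.96): [(51.1439, 28.4196) (38.5738, 13.0219) (53, 0.8325) (53, 28.9038)]  |A|=213.7274
9. ⊥bis P5·P8 via (32.61,9.085): [(51.1439, 28.4196) (38.5738, 13.0219) (53, 0.8325) (53, 28.9038)]  |A|=213.7274
10. ⊥bis P5·P9 via (44.92,28.06): [(51.1439, 28.4196) (38.5738, 13.0219) (53, 0.8325) (53, 28.9038)]  |A|=213.7274
11. canonical 4-gon: [(51.1439, 28.4196) (38.5738, 13.0219) (53, 0.8325) (53, 28.9038)]
12. shoelace: 213.7274

Area of P5's cell: 213.7274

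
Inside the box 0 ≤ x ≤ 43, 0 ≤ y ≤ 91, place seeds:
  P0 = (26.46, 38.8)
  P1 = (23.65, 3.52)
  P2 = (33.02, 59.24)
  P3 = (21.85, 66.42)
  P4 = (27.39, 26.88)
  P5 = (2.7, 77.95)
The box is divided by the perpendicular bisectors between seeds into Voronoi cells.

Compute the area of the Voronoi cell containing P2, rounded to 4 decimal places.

1. box [0,43]×[0,91]: [(0, 0) (43, 0) (43, 91) (0, 91)]
2. ⊥bis P2·P0 via (29.74,49.02): [(0, 58.5647) (43, 44.7643) (43, 91) (0, 91)]  |A|=1691.4248
3. ⊥bis P2·P1 via (28.335,31.38): [(0, 58.5647) (43, 44.7643) (43, 91) (0, 91)]  |A|=1691.4248
4. ⊥bis P2·P3 via (27.435,62.83): [(20.4703, 51.995) (43, 44.7643) (43, 87.0446)]  |A|=476.2803
5. ⊥bis P2·P4 via (30.205,43.06): [(20.4703, 51.995) (43, 44.7643) (43, 87.0446)]  |A|=476.2803
6. ⊥bis P2·P5 via (17.86,68.595): [(20.4703, 51.995) (43, 44.7643) (43, 87.0446)]  |A|=476.2803
7. canonical 3-gon: [(20.4703, 51.995) (43, 44.7643) (43, 87.0446)]
8. shoelace: 476.2803

Area of P2's cell: 476.2803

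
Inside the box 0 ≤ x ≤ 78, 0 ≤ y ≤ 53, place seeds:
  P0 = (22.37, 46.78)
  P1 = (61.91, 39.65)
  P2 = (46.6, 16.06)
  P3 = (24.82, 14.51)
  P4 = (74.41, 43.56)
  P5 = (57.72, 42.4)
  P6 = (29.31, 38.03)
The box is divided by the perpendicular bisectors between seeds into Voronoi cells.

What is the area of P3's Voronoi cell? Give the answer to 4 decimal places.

Area of P3's cell: 993.5535

1. box [0,78]×[0,53]: [(0, 0) (78, 0) (78, 53) (0, 53)]
2. ⊥bis P3·P0 via (23.595,30.645): [(0, 28.8536) (0, 0) (78, 0) (78, 34.7755)]  |A|=2481.537
3. ⊥bis P3·P1 via (43.365,27.08): [(40.0993, 31.898) (0, 28.8536) (0, 0) (61.7201, 0)]  |A|=1562.88
4. ⊥bis P3·P2 via (35.71,15.285): [(34.5577, 31.4773) (0, 28.8536) (0, 0) (36.7978, 0)]  |A|=1077.7042
5. ⊥bis P3·P4 via (49.615,29.035): [(34.5577, 31.4773) (0, 28.8536) (0, 0) (36.7978, 0)]  |A|=1077.7042
6. ⊥bis P3·P5 via (41.27,28.455): [(34.5577, 31.4773) (0, 28.8536) (0, 0) (36.7978, 0)]  |A|=1077.7042
7. ⊥bis P3·P6 via (27.065,26.27): [(35.0365, 24.7482) (9.681, 29.5886) (0, 28.8536) (0, 0) (36.7978, 0)]  |A|=993.5535
8. canonical 5-gon: [(35.0365, 24.7482) (9.681, 29.5886) (0, 28.8536) (0, 0) (36.7978, 0)]
9. shoelace: 993.5535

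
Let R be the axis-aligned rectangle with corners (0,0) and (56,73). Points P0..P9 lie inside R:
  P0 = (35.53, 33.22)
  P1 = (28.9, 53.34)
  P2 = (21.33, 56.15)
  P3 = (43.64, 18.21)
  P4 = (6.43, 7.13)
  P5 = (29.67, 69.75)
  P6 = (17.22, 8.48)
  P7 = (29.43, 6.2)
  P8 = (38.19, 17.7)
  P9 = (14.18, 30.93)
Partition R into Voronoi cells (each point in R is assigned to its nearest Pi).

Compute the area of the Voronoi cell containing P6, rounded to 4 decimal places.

Area of P6's cell: 243.7127

1. box [0,56]×[0,73]: [(0, 0) (56, 0) (56, 73) (0, 73)]
2. ⊥bis P6·P0 via (26.375,20.85): [(0, 40.3701) (0, 0) (54.547, 0)]  |A|=1101.0324
3. ⊥bis P6·P1 via (23.06,30.91): [(7.2041, 35.0383) (0, 36.914) (0, 0) (54.547, 0)]  |A|=1088.5837
4. ⊥bis P6·P2 via (19.275,32.315): [(9.7774, 33.1339) (0, 33.9768) (0, 0) (54.547, 0)]  |A|=1069.7781
5. ⊥bis P6·P3 via (30.43,13.345): [(28.1498, 19.5365) (9.7774, 33.1339) (0, 33.9768) (0, 0) (35.3447, 0)]  |A|=882.2057
6. ⊥bis P6·P4 via (11.825,7.805): [(28.1498, 19.5365) (9.7774, 33.1339) (8.6437, 33.2316) (12.8015, 0) (35.3447, 0)]  |A|=522.6547
7. ⊥bis P6·P5 via (23.445,39.115): [(28.1498, 19.5365) (9.7774, 33.1339) (8.6437, 33.2316) (12.8015, 0) (35.3447, 0)]  |A|=522.6547
8. ⊥bis P6·P7 via (23.325,7.34): [(25.9118, 21.1928) (9.7774, 33.1339) (8.6437, 33.2316) (12.8015, 0) (21.9544, 0)]  |A|=364.8623
9. ⊥bis P6·P8 via (27.705,13.09): [(25.3843, 18.3682) (23.2889, 23.134) (9.7774, 33.1339) (8.6437, 33.2316) (12.8015, 0) (21.9544, 0)]  |A|=360.646
10. ⊥bis P6·P9 via (15.7,19.705): [(25.3843, 18.3682) (24.2854, 20.8676) (10.4255, 18.9908) (12.8015, 0) (21.9544, 0)]  |A|=243.7127
11. canonical 5-gon: [(25.3843, 18.3682) (24.2854, 20.8676) (10.4255, 18.9908) (12.8015, 0) (21.9544, 0)]
12. shoelace: 243.7127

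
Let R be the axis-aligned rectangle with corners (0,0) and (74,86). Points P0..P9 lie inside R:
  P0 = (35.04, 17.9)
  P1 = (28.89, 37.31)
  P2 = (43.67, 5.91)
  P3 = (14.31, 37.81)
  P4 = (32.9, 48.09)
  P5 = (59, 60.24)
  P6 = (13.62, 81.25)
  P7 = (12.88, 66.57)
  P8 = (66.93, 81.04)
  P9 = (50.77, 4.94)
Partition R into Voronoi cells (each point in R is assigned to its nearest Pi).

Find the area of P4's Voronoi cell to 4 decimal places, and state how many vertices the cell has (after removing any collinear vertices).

1. box [0,74]×[0,86]: [(0, 0) (74, 0) (74, 86) (0, 86)]
2. ⊥bis P4·P0 via (33.97,32.995): [(0, 30.5871) (74, 35.8325) (74, 86) (0, 86)]  |A|=3906.4763
3. ⊥bis P4·P1 via (30.895,42.7): [(0, 54.1925) (53.3011, 34.3653) (74, 35.8325) (74, 86) (0, 86)]  |A|=3277.379
4. ⊥bis P4·P2 via (38.285,27): [(0, 54.1925) (53.3011, 34.3653) (72.4453, 35.7223) (74, 36.1193) (74, 86) (0, 86)]  |A|=3277.1561
5. ⊥bis P4·P3 via (23.605,42.95): [(0, 85.6365) (21.8911, 46.0493) (53.3011, 34.3653) (72.4453, 35.7223) (74, 36.1193) (74, 86) (0, 86)]  |A|=2932.9839
6. ⊥bis P4·P5 via (45.95,54.165): [(0, 85.6365) (21.8911, 46.0493) (53.3011, 34.3653) (55.1075, 34.4933) (31.1303, 86) (0, 86)]  |A|=1355.2732
7. ⊥bis P4·P6 via (23.26,64.67): [(14.4324, 59.5374) (21.8911, 46.0493) (53.3011, 34.3653) (55.1075, 34.4933) (37.2682, 72.8147)]  |A|=749.4601
8. ⊥bis P4·P7 via (22.89,57.33): [(37.0855, 72.7085) (18.3643, 52.4271) (21.8911, 46.0493) (53.3011, 34.3653) (55.1075, 34.4933) (37.2682, 72.8147)]  |A|=643.0315
9. ⊥bis P4·P8 via (49.915,64.565): [(37.0855, 72.7085) (18.3643, 52.4271) (21.8911, 46.0493) (53.3011, 34.3653) (55.1075, 34.4933) (37.2682, 72.8147)]  |A|=643.0315
10. ⊥bis P4·P9 via (41.835,26.515): [(37.0855, 72.7085) (18.3643, 52.4271) (21.8911, 46.0493) (53.3011, 34.3653) (55.1075, 34.4933) (37.2682, 72.8147)]  |A|=643.0315
11. canonical 6-gon: [(37.0855, 72.7085) (18.3643, 52.4271) (21.8911, 46.0493) (53.3011, 34.3653) (55.1075, 34.4933) (37.2682, 72.8147)]
12. shoelace: 643.0315

Area of P4's cell: 643.0315 (6 vertices)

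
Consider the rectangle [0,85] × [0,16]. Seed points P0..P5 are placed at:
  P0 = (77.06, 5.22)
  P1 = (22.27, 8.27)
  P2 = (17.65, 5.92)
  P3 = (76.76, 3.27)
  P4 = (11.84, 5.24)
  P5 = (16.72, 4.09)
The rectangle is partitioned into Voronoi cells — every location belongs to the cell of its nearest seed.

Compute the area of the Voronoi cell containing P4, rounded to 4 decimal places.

Area of P4's cell: 224.4177

1. box [0,85]×[0,16]: [(0, 0) (85, 0) (85, 16) (0, 16)]
2. ⊥bis P4·P0 via (44.45,5.23): [(0, 0) (44.4484, 0) (44.4533, 16) (0, 16)]  |A|=711.2136
3. ⊥bis P4·P1 via (17.055,6.755): [(0, 0) (19.0174, 0) (14.3693, 16) (0, 16)]  |A|=267.0931
4. ⊥bis P4·P2 via (14.745,5.58): [(0, 0) (15.3981, 0) (13.5254, 16) (0, 16)]  |A|=231.3882
5. ⊥bis P4·P3 via (44.3,4.255): [(0, 0) (15.3981, 0) (13.5254, 16) (0, 16)]  |A|=231.3882
6. ⊥bis P4·P5 via (14.28,4.665): [(0, 0) (13.1807, 0) (14.6622, 6.2871) (13.5254, 16) (0, 16)]  |A|=224.4177
7. canonical 5-gon: [(0, 0) (13.1807, 0) (14.6622, 6.2871) (13.5254, 16) (0, 16)]
8. shoelace: 224.4177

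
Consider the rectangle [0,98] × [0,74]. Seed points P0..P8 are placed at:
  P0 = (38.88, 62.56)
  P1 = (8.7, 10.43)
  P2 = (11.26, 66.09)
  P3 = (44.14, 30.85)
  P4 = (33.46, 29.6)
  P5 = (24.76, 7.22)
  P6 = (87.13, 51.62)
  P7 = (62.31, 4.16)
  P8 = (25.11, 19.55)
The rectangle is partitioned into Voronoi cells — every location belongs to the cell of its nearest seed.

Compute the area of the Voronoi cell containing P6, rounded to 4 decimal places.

Area of P6's cell: 1643.5686

1. box [0,98]×[0,74]: [(0, 0) (98, 0) (98, 74) (0, 74)]
2. ⊥bis P6·P0 via (63.005,57.09): [(50.0607, 0) (98, 0) (98, 74) (66.8391, 74)]  |A|=2926.709
3. ⊥bis P6·P1 via (47.915,31.025): [(54.3269, 18.816) (64.2088, 0) (98, 0) (98, 74) (66.8391, 74)]  |A|=2793.6033
4. ⊥bis P6·P2 via (49.195,58.855): [(54.3269, 18.816) (64.2088, 0) (98, 0) (98, 74) (66.8391, 74)]  |A|=2793.6033
5. ⊥bis P6·P3 via (65.635,41.235): [(61.3984, 50.004) (85.5571, 0) (98, 0) (98, 74) (66.8391, 74)]  |A|=2039.2261
6. ⊥bis P6·P4 via (60.295,40.61): [(61.3984, 50.004) (85.5571, 0) (98, 0) (98, 74) (66.8391, 74)]  |A|=2039.2261
7. ⊥bis P6·P5 via (55.945,29.42): [(61.3984, 50.004) (85.5571, 0) (98, 0) (98, 74) (66.8391, 74)]  |A|=2039.2261
8. ⊥bis P6·P7 via (74.72,27.89): [(61.3984, 50.004) (71.1907, 29.7357) (98, 15.7153) (98, 74) (66.8391, 74)]  |A|=1643.5686
9. ⊥bis P6·P8 via (56.12,35.585): [(61.3984, 50.004) (71.1907, 29.7357) (98, 15.7153) (98, 74) (66.8391, 74)]  |A|=1643.5686
10. canonical 5-gon: [(61.3984, 50.004) (71.1907, 29.7357) (98, 15.7153) (98, 74) (66.8391, 74)]
11. shoelace: 1643.5686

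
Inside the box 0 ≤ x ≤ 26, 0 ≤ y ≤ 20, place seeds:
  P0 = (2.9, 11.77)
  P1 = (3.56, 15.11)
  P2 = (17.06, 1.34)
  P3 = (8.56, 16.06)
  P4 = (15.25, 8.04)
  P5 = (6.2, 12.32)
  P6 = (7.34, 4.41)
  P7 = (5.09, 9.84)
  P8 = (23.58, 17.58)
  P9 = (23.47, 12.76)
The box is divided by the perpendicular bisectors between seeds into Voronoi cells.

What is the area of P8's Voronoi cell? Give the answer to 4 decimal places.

Area of P8's cell: 47.7537

1. box [0,26]×[0,20]: [(0, 0) (26, 0) (26, 20) (0, 20)]
2. ⊥bis P8·P0 via (13.24,14.675): [(17.3629, 0) (26, 0) (26, 20) (11.744, 20)]  |A|=228.9314
3. ⊥bis P8·P1 via (13.57,16.345): [(14.1958, 11.2731) (17.3629, 0) (26, 0) (26, 20) (13.1191, 20)]  |A|=222.9312
4. ⊥bis P8·P2 via (20.32,9.46): [(14.1119, 11.9524) (26, 7.1796) (26, 20) (13.1191, 20)]  |A|=128.0351
5. ⊥bis P8·P3 via (16.07,16.82): [(16.6664, 10.9268) (26, 7.1796) (26, 20) (15.7482, 20)]  |A|=106.3385
6. ⊥bis P8·P4 via (19.415,12.81): [(16.1909, 15.6252) (25.7469, 7.2812) (26, 7.1796) (26, 20) (15.7482, 20)]  |A|=85.8737
7. ⊥bis P8·P5 via (14.89,14.95): [(16.1909, 15.6252) (25.7469, 7.2812) (26, 7.1796) (26, 20) (15.7482, 20)]  |A|=85.8737
8. ⊥bis P8·P6 via (15.46,10.995): [(16.1909, 15.6252) (25.7469, 7.2812) (26, 7.1796) (26, 20) (15.7482, 20)]  |A|=85.8737
9. ⊥bis P8·P7 via (14.335,13.71): [(16.1909, 15.6252) (25.7469, 7.2812) (26, 7.1796) (26, 20) (15.7482, 20)]  |A|=85.8737
10. ⊥bis P8·P9 via (23.525,15.17): [(16.1909, 15.6252) (16.5293, 15.3297) (26, 15.1135) (26, 20) (15.7482, 20)]  |A|=47.7537
11. canonical 5-gon: [(16.1909, 15.6252) (16.5293, 15.3297) (26, 15.1135) (26, 20) (15.7482, 20)]
12. shoelace: 47.7537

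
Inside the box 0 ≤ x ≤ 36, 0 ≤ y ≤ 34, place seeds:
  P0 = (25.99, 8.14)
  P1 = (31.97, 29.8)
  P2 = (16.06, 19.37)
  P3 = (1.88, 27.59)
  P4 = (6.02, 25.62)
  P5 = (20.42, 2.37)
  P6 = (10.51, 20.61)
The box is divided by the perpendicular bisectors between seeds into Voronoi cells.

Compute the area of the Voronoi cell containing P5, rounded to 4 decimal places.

Area of P5's cell: 190.8236

1. box [0,36]×[0,34]: [(0, 0) (36, 0) (36, 34) (0, 34)]
2. ⊥bis P5·P0 via (23.205,5.255): [(0, 27.6557) (0, 0) (28.6487, 0)]  |A|=396.1493
3. ⊥bis P5·P1 via (26.195,16.085): [(0.9934, 26.6967) (0, 27.115) (0, 0) (28.6487, 0)]  |A|=395.8807
4. ⊥bis P5·P2 via (18.24,10.87): [(17.5671, 10.6974) (0, 6.192) (0, 0) (28.6487, 0)]  |A|=207.6214
5. ⊥bis P5·P3 via (11.15,14.98): [(17.5671, 10.6974) (0, 6.192) (0, 0) (28.6487, 0)]  |A|=207.6214
6. ⊥bis P5·P4 via (13.22,13.995): [(17.5671, 10.6974) (1.0605, 6.464) (0, 5.8071) (0, 0) (28.6487, 0)]  |A|=207.4173
7. ⊥bis P5·P6 via (15.465,11.49): [(17.5671, 10.6974) (10.8223, 8.9676) (0, 3.0877) (0, 0) (28.6487, 0)]  |A|=190.8236
8. canonical 5-gon: [(17.5671, 10.6974) (10.8223, 8.9676) (0, 3.0877) (0, 0) (28.6487, 0)]
9. shoelace: 190.8236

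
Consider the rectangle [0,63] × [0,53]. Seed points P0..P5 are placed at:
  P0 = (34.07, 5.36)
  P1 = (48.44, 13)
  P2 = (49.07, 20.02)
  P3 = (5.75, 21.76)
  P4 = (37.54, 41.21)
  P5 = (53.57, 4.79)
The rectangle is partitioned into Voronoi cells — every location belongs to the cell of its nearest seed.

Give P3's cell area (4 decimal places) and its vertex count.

Area of P3's cell: 959.3662 (5 vertices)

1. box [0,63]×[0,53]: [(0, 0) (63, 0) (63, 53) (0, 53)]
2. ⊥bis P3·P0 via (19.91,13.56): [(0, 0) (12.0575, 0) (42.7495, 53) (0, 53)]  |A|=1452.3856
3. ⊥bis P3·P1 via (27.095,17.38): [(0, 0) (12.0575, 0) (29.8242, 30.6801) (34.4042, 53) (0, 53)]  |A|=1359.2524
4. ⊥bis P3·P2 via (27.41,20.89): [(0, 0) (12.0575, 0) (27.6526, 26.9302) (28.6997, 53) (0, 53)]  |A|=1269.2475
5. ⊥bis P3·P4 via (21.645,31.485): [(0, 0) (12.0575, 0) (26.0865, 24.2257) (8.4815, 53) (0, 53)]  |A|=959.3662
6. ⊥bis P3·P5 via (29.66,13.275): [(0, 0) (12.0575, 0) (26.0865, 24.2257) (8.4815, 53) (0, 53)]  |A|=959.3662
7. canonical 5-gon: [(0, 0) (12.0575, 0) (26.0865, 24.2257) (8.4815, 53) (0, 53)]
8. shoelace: 959.3662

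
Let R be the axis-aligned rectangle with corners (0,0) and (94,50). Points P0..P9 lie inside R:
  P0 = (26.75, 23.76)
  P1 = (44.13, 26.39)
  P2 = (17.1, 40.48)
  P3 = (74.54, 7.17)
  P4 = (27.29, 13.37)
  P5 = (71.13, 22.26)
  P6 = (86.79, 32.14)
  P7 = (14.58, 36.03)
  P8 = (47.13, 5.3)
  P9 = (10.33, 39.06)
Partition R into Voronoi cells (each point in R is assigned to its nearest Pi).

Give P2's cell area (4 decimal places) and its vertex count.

Area of P2's cell: 313.4324 (5 vertices)

1. box [0,94]×[0,50]: [(0, 0) (94, 0) (94, 50) (0, 50)]
2. ⊥bis P2·P0 via (21.925,32.12): [(0, 19.4659) (52.9046, 50) (0, 50)]  |A|=807.6974
3. ⊥bis P2·P1 via (30.615,33.435): [(0, 19.4659) (33.374, 38.7278) (39.2499, 50) (0, 50)]  |A|=730.738
4. ⊥bis P2·P3 via (45.82,23.825): [(0, 19.4659) (33.374, 38.7278) (39.2499, 50) (0, 50)]  |A|=730.738
5. ⊥bis P2·P4 via (22.195,26.925): [(0, 19.4659) (33.374, 38.7278) (39.2499, 50) (0, 50)]  |A|=730.738
6. ⊥bis P2·P5 via (44.115,31.37): [(0, 19.4659) (33.374, 38.7278) (39.2499, 50) (0, 50)]  |A|=730.738
7. ⊥bis P2·P6 via (51.945,36.31): [(0, 19.4659) (33.374, 38.7278) (39.2499, 50) (0, 50)]  |A|=730.738
8. ⊥bis P2·P7 via (15.84,38.255): [(0, 47.2251) (24.2768, 33.4773) (33.374, 38.7278) (39.2499, 50) (0, 50)]  |A|=393.7869
9. ⊥bis P2·P8 via (32.115,22.89): [(0, 47.2251) (24.2768, 33.4773) (33.374, 38.7278) (39.2499, 50) (0, 50)]  |A|=393.7869
10. ⊥bis P2·P9 via (13.715,39.77): [(13.7892, 39.4164) (24.2768, 33.4773) (33.374, 38.7278) (39.2499, 50) (11.5693, 50)]  |A|=313.4324
11. canonical 5-gon: [(13.7892, 39.4164) (24.2768, 33.4773) (33.374, 38.7278) (39.2499, 50) (11.5693, 50)]
12. shoelace: 313.4324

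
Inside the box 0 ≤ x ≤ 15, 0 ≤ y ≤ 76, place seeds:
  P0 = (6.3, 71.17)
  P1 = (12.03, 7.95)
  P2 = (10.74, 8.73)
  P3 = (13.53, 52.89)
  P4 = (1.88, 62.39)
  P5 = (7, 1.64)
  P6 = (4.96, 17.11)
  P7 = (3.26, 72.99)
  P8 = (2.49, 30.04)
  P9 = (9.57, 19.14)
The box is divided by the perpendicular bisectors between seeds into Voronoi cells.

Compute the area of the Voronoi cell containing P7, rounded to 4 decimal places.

1. box [0,15]×[0,76]: [(0, 0) (15, 0) (15, 76) (0, 76)]
2. ⊥bis P7·P0 via (4.78,72.08): [(0, 64.0958) (7.1268, 76) (0, 76)]  |A|=42.4196
3. ⊥bis P7·P1 via (7.645,40.47): [(0, 64.0958) (7.1268, 76) (0, 76)]  |A|=42.4196
4. ⊥bis P7·P2 via (7,40.86): [(0, 64.0958) (7.1268, 76) (0, 76)]  |A|=42.4196
5. ⊥bis P7·P3 via (8.395,62.94): [(0, 64.0958) (7.1268, 76) (0, 76)]  |A|=42.4196
6. ⊥bis P7·P4 via (2.57,67.69): [(0, 68.0246) (2.182, 67.7405) (7.1268, 76) (0, 76)]  |A|=38.1333
7. ⊥bis P7·P5 via (5.13,37.315): [(0, 68.0246) (2.182, 67.7405) (7.1268, 76) (0, 76)]  |A|=38.1333
8. ⊥bis P7·P6 via (4.11,45.05): [(0, 68.0246) (2.182, 67.7405) (7.1268, 76) (0, 76)]  |A|=38.1333
9. ⊥bis P7·P8 via (2.875,51.515): [(0, 68.0246) (2.182, 67.7405) (7.1268, 76) (0, 76)]  |A|=38.1333
10. ⊥bis P7·P9 via (6.415,46.065): [(0, 68.0246) (2.182, 67.7405) (7.1268, 76) (0, 76)]  |A|=38.1333
11. canonical 4-gon: [(0, 68.0246) (2.182, 67.7405) (7.1268, 76) (0, 76)]
12. shoelace: 38.1333

Area of P7's cell: 38.1333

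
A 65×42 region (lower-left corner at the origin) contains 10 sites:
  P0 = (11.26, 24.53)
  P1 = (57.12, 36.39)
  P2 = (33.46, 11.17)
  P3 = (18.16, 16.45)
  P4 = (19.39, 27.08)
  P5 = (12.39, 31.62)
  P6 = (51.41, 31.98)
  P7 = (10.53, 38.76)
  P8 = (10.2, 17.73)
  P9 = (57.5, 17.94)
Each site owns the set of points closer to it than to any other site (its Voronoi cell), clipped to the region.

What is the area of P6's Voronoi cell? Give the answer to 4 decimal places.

1. box [0,65]×[0,42]: [(0, 0) (65, 0) (65, 42) (0, 42)]
2. ⊥bis P6·P0 via (31.335,28.255): [(36.5778, 0) (65, 0) (65, 42) (28.7846, 42)]  |A|=1357.3898
3. ⊥bis P6·P1 via (54.265,34.185): [(36.5778, 0) (65, 0) (65, 20.2855) (48.2292, 42) (28.7846, 42)]  |A|=1175.3054
4. ⊥bis P6·P2 via (42.435,21.575): [(30.6956, 31.701) (65, 2.1112) (65, 20.2855) (48.2292, 42) (28.7846, 42)]  |A|=688.5878
5. ⊥bis P6·P3 via (34.785,24.215): [(30.3047, 33.8073) (31.6886, 30.8445) (65, 2.1112) (65, 20.2855) (48.2292, 42) (28.7846, 42)]  |A|=687.7094
6. ⊥bis P6·P4 via (35.4,29.53): [(35.7327, 27.3562) (65, 2.1112) (65, 20.2855) (48.2292, 42) (33.4917, 42)]  |A|=632.3355
7. ⊥bis P6·P5 via (31.9,31.8): [(35.7327, 27.3562) (65, 2.1112) (65, 20.2855) (48.2292, 42) (33.4917, 42)]  |A|=632.3355
8. ⊥bis P6·P7 via (30.97,35.37): [(35.7327, 27.3562) (65, 2.1112) (65, 20.2855) (48.2292, 42) (33.4917, 42)]  |A|=632.3355
9. ⊥bis P6·P8 via (30.805,24.855): [(35.7327, 27.3562) (65, 2.1112) (65, 20.2855) (48.2292, 42) (33.4917, 42)]  |A|=632.3355
10. ⊥bis P6·P9 via (54.455,24.96): [(35.7327, 27.3562) (43.8458, 20.3581) (59.6495, 27.2132) (48.2292, 42) (33.4917, 42)]  |A|=367.0231
11. canonical 5-gon: [(35.7327, 27.3562) (43.8458, 20.3581) (59.6495, 27.2132) (48.2292, 42) (33.4917, 42)]
12. shoelace: 367.0231

Area of P6's cell: 367.0231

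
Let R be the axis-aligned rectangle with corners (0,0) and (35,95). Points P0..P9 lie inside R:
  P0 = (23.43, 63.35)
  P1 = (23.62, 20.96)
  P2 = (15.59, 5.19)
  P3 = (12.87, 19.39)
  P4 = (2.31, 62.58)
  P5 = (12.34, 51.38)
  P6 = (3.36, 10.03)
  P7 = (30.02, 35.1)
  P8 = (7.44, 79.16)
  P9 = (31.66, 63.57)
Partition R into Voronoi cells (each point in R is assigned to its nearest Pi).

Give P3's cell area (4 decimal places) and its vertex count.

1. box [0,35]×[0,95]: [(0, 0) (35, 0) (35, 95) (0, 95)]
2. ⊥bis P3·P0 via (18.15,41.37): [(0, 45.73) (0, 0) (35, 0) (35, 37.3223)]  |A|=1453.415
3. ⊥bis P3·P1 via (18.245,20.175): [(15.0405, 42.117) (0, 45.73) (0, 0) (21.1915, 0)]  |A|=790.1603
4. ⊥bis P3·P2 via (14.23,12.29): [(19.256, 13.2527) (15.0405, 42.117) (0, 45.73) (0, 9.5643)]  |A|=557.6533
5. ⊥bis P3·P4 via (7.59,40.985): [(19.256, 13.2527) (15.0405, 42.117) (13.6176, 42.4588) (0, 39.1292) (0, 9.5643)]  |A|=512.7102
6. ⊥bis P3·P5 via (12.605,35.385): [(19.256, 13.2527) (16.0154, 35.4415) (0, 35.1762) (0, 9.5643)]  |A|=424.702
7. ⊥bis P3·P6 via (8.115,14.71): [(11.089, 11.6883) (19.256, 13.2527) (16.0154, 35.4415) (0, 35.1762) (0, 22.955)]  |A|=350.4567
8. ⊥bis P3·P7 via (21.445,27.245): [(11.089, 11.6883) (19.256, 13.2527) (16.4096, 32.7419) (13.9678, 35.4076) (0, 35.1762) (0, 22.955)]  |A|=347.6862
9. ⊥bis P3·P8 via (10.155,49.275): [(11.089, 11.6883) (19.256, 13.2527) (16.4096, 32.7419) (13.9678, 35.4076) (0, 35.1762) (0, 22.955)]  |A|=347.6862
10. ⊥bis P3·P9 via (22.265,41.48): [(11.089, 11.6883) (19.256, 13.2527) (16.4096, 32.7419) (13.9678, 35.4076) (0, 35.1762) (0, 22.955)]  |A|=347.6862
11. canonical 6-gon: [(11.089, 11.6883) (19.256, 13.2527) (16.4096, 32.7419) (13.9678, 35.4076) (0, 35.1762) (0, 22.955)]
12. shoelace: 347.6862

Area of P3's cell: 347.6862 (6 vertices)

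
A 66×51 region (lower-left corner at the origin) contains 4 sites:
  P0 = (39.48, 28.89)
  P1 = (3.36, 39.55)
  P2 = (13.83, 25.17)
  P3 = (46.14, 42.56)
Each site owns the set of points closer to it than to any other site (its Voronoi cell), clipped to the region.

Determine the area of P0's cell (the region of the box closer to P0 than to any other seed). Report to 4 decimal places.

Area of P0's cell: 1306.3851

1. box [0,66]×[0,51]: [(0, 0) (66, 0) (66, 51) (0, 51)]
2. ⊥bis P0·P1 via (21.42,34.22): [(11.3207, 0) (66, 0) (66, 51) (26.3722, 51)]  |A|=2404.829
3. ⊥bis P0·P2 via (26.655,27.03): [(24.2309, 43.7444) (30.5751, 0) (66, 0) (66, 51) (26.3722, 51)]  |A|=1983.6927
4. ⊥bis P0·P3 via (42.81,35.725): [(24.4973, 44.6469) (24.2309, 43.7444) (30.5751, 0) (66, 0) (66, 24.4269)]  |A|=1306.3851
5. canonical 5-gon: [(24.4973, 44.6469) (24.2309, 43.7444) (30.5751, 0) (66, 0) (66, 24.4269)]
6. shoelace: 1306.3851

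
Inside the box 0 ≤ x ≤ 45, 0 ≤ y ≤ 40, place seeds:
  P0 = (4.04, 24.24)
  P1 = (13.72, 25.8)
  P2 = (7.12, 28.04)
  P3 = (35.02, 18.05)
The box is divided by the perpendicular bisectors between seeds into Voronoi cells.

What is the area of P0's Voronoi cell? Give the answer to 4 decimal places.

1. box [0,45]×[0,40]: [(0, 0) (45, 0) (45, 40) (0, 40)]
2. ⊥bis P0·P1 via (8.88,25.02): [(0, 0) (12.9121, 0) (6.4659, 40) (0, 40)]  |A|=387.5603
3. ⊥bis P0·P2 via (5.58,26.14): [(0, 30.6627) (0, 0) (12.9121, 0) (9.1682, 23.2317)]  |A|=290.5465
4. ⊥bis P0·P3 via (19.53,21.145): [(0, 30.6627) (0, 0) (12.9121, 0) (9.1682, 23.2317)]  |A|=290.5465
5. canonical 4-gon: [(0, 30.6627) (0, 0) (12.9121, 0) (9.1682, 23.2317)]
6. shoelace: 290.5465

Area of P0's cell: 290.5465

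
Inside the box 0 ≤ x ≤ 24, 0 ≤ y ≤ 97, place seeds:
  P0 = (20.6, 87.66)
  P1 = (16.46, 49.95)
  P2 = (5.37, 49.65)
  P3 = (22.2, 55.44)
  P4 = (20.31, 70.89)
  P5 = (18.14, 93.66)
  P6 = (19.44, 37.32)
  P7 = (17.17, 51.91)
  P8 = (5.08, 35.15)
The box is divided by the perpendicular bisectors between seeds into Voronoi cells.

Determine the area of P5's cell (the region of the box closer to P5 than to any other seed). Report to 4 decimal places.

1. box [0,24]×[0,97]: [(0, 0) (24, 0) (24, 97) (0, 97)]
2. ⊥bis P5·P0 via (19.37,90.66): [(0, 82.7183) (24, 92.5583) (24, 97) (0, 97)]  |A|=224.6808
3. ⊥bis P5·P1 via (17.3,71.805): [(0, 82.7183) (24, 92.5583) (24, 97) (0, 97)]  |A|=224.6808
4. ⊥bis P5·P2 via (11.755,71.655): [(0, 82.7183) (24, 92.5583) (24, 97) (0, 97)]  |A|=224.6808
5. ⊥bis P5·P3 via (20.17,74.55): [(0, 82.7183) (24, 92.5583) (24, 97) (0, 97)]  |A|=224.6808
6. ⊥bis P5·P4 via (19.225,82.275): [(0, 82.7183) (24, 92.5583) (24, 97) (0, 97)]  |A|=224.6808
7. ⊥bis P5·P6 via (18.79,65.49): [(0, 82.7183) (24, 92.5583) (24, 97) (0, 97)]  |A|=224.6808
8. ⊥bis P5·P7 via (17.655,72.785): [(0, 82.7183) (24, 92.5583) (24, 97) (0, 97)]  |A|=224.6808
9. ⊥bis P5·P8 via (11.61,64.405): [(0, 82.7183) (24, 92.5583) (24, 97) (0, 97)]  |A|=224.6808
10. canonical 4-gon: [(0, 82.7183) (24, 92.5583) (24, 97) (0, 97)]
11. shoelace: 224.6808

Area of P5's cell: 224.6808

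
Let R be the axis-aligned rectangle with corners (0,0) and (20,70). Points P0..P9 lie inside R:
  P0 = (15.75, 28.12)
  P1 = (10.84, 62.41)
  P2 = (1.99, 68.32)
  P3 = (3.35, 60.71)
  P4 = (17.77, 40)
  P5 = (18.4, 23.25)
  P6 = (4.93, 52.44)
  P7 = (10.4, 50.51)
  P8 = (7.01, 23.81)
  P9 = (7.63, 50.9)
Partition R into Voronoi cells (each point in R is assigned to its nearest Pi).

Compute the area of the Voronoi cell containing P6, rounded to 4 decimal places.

1. box [0,20]×[0,70]: [(0, 0) (20, 0) (20, 70) (0, 70)]
2. ⊥bis P6·P0 via (10.34,40.28): [(0, 35.6797) (20, 44.5777) (20, 70) (0, 70)]  |A|=597.4253
3. ⊥bis P6·P1 via (7.885,57.425): [(0, 62.0991) (0, 35.6797) (20, 44.5777) (20, 50.2435)]  |A|=320.8508
4. ⊥bis P6·P2 via (3.46,60.38): [(3.0333, 60.301) (0, 59.7394) (0, 35.6797) (20, 44.5777) (20, 50.2435)]  |A|=317.2721
5. ⊥bis P6·P3 via (4.14,56.575): [(8.0566, 57.3233) (0, 55.784) (0, 35.6797) (20, 44.5777) (20, 50.2435)]  |A|=295.412
6. ⊥bis P6·P4 via (11.35,46.22): [(16.9816, 52.0327) (8.0566, 57.3233) (0, 55.784) (0, 35.6797) (2.0003, 36.5696)]  |A|=207.682
7. ⊥bis P6·P5 via (11.665,37.845): [(16.9816, 52.0327) (8.0566, 57.3233) (0, 55.784) (0, 35.6797) (2.0003, 36.5696)]  |A|=207.682
8. ⊥bis P6·P7 via (7.665,51.475): [(2.6382, 37.2281) (9.4393, 56.5037) (8.0566, 57.3233) (0, 55.784) (0, 35.6797) (2.0003, 36.5696)]  |A|=119.7869
9. ⊥bis P6·P8 via (5.97,38.125): [(2.8753, 37.9002) (9.4393, 56.5037) (8.0566, 57.3233) (0, 55.784) (0, 37.6913)]  |A|=115.8173
10. ⊥bis P6·P9 via (6.28,51.67): [(9.1386, 56.6819) (8.0566, 57.3233) (0, 55.784) (0, 40.6596)]  |A|=72.5248
11. canonical 4-gon: [(9.1386, 56.6819) (8.0566, 57.3233) (0, 55.784) (0, 40.6596)]
12. shoelace: 72.5248

Area of P6's cell: 72.5248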